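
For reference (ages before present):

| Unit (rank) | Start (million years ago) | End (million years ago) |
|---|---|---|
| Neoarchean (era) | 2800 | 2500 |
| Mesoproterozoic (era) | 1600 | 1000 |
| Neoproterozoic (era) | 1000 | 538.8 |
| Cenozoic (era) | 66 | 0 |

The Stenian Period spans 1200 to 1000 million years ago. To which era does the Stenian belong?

The Stenian (1200–1000 Ma) lies entirely within 1600–1000 Ma, the Mesoproterozoic Era.

Mesoproterozoic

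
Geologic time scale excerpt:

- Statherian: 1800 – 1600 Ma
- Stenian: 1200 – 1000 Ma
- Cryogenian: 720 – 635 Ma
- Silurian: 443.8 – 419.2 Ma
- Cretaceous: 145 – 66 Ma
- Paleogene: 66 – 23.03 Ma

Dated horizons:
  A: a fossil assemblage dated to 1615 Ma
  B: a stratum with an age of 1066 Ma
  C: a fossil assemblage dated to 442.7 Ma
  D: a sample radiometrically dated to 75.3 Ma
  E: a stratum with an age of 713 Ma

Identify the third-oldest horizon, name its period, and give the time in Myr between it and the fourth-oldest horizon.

E, in the Cryogenian; 270.3 million years to C

Larger Ma means older, so oldest first: A 1615 > B 1066 > E 713 > C 442.7 > D 75.3.
Counting 3 along gives E (713 Ma); the excerpt puts that inside the Cryogenian, 720–635 Ma.
Next in line is C (442.7 Ma), and 713 − 442.7 = 270.3 Myr.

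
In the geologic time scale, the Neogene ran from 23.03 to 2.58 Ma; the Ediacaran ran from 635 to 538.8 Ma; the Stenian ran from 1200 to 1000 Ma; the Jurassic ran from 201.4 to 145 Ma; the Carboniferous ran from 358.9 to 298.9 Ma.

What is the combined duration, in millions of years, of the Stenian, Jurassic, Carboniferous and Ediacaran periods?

412.6 million years

Duration is start − end for each: (1200 − 1000) + (201.4 − 145) + (358.9 − 298.9) + (635 − 538.8).
That is 200 + 56.4 + 60 + 96.2, which totals 412.6 million years.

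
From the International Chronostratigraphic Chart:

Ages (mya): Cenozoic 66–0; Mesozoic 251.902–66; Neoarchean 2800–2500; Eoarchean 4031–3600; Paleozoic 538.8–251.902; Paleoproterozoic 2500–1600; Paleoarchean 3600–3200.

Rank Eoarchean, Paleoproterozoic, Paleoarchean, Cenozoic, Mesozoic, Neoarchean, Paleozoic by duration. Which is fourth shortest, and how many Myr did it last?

Neoarchean, 300 million years

Start − end for each: Eoarchean 4031 − 3600 = 431; Paleoproterozoic 2500 − 1600 = 900; Paleoarchean 3600 − 3200 = 400; Cenozoic 66 − 0 = 66; Mesozoic 251.902 − 66 = 185.902; Neoarchean 2800 − 2500 = 300; Paleozoic 538.8 − 251.902 = 286.898.
Ranking these from shortest: Cenozoic < Mesozoic < Paleozoic < Neoarchean < Paleoarchean < Eoarchean < Paleoproterozoic.
Position 4 in that ranking is Neoarchean, which lasted 300 Myr.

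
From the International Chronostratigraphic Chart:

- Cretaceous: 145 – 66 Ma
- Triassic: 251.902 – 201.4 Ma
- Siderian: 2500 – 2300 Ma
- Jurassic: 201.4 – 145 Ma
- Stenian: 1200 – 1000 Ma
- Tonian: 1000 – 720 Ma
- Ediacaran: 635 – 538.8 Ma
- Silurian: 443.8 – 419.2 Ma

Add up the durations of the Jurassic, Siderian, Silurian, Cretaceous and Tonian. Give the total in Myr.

640 million years

Each duration: Jurassic = 56.4; Siderian = 200; Silurian = 24.6; Cretaceous = 79; Tonian = 280.
Sum: 56.4 + 200 + 24.6 + 79 + 280 = 640 Myr.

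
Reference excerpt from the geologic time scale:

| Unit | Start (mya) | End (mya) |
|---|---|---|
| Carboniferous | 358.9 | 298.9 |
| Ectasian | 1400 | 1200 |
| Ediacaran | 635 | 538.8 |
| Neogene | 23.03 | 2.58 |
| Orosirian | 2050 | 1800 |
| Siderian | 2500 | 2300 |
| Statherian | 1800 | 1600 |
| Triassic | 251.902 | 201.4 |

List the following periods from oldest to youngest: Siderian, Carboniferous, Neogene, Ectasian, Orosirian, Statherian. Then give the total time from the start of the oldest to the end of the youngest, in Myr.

From the excerpt: Siderian 2500–2300; Carboniferous 358.9–298.9; Neogene 23.03–2.58; Ectasian 1400–1200; Orosirian 2050–1800; Statherian 1800–1600 (Ma).
Larger Ma is earlier, so the oldest is Siderian and the youngest is Neogene; oldest to youngest: Siderian, Orosirian, Statherian, Ectasian, Carboniferous, Neogene.
Oldest start 2500 minus youngest end 2.58 gives 2497.42 Myr overall.

Siderian, Orosirian, Statherian, Ectasian, Carboniferous, Neogene; total span 2497.42 Myr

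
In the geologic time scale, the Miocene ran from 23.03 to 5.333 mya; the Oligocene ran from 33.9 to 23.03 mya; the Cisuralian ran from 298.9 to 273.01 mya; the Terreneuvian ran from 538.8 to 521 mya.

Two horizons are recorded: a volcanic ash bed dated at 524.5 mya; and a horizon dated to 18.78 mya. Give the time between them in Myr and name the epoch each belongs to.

Elapsed time: 524.5 − 18.78 = 505.72 Myr.
524.5 Ma lies within 538.8–521 Ma: Terreneuvian.
18.78 Ma lies within 23.03–5.333 Ma: Miocene.

505.72 million years apart; the first in the Terreneuvian, the second in the Miocene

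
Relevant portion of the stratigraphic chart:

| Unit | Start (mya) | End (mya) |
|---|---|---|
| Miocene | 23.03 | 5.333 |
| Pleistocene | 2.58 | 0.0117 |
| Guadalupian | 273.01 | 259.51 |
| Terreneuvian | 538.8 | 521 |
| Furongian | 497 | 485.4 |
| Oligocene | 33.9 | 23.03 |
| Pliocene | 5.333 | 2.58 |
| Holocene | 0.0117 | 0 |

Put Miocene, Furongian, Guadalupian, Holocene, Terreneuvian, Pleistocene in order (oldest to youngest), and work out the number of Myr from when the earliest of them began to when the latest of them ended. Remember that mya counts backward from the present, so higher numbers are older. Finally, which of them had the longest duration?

From the excerpt: Miocene 23.03–5.333; Furongian 497–485.4; Guadalupian 273.01–259.51; Holocene 0.0117–0; Terreneuvian 538.8–521; Pleistocene 2.58–0.0117 (Ma).
Larger Ma is earlier, so the oldest is Terreneuvian and the youngest is Holocene; oldest to youngest: Terreneuvian, Furongian, Guadalupian, Miocene, Pleistocene, Holocene.
Oldest start 538.8 minus youngest end 0 gives 538.8 Myr overall.
Individual lengths (start − end): Holocene 0.0117; Miocene 17.697; Terreneuvian 17.8; Pleistocene 2.5683; Furongian 11.6; Guadalupian 13.5. The largest is Terreneuvian at 17.8 Myr.

Terreneuvian, Furongian, Guadalupian, Miocene, Pleistocene, Holocene; total span 538.8 Myr; longest is Terreneuvian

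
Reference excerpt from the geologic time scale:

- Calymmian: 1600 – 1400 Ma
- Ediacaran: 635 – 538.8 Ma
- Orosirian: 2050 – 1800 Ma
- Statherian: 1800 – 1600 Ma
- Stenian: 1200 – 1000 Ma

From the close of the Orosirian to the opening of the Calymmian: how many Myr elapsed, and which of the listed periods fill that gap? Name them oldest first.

200 million years; Statherian

End of Orosirian = 1800 Ma; start of Calymmian = 1600 Ma.
Gap = 1800 − 1600 = 200 Myr.
Periods wholly inside 1800–1600 Ma: Statherian (1800–1600).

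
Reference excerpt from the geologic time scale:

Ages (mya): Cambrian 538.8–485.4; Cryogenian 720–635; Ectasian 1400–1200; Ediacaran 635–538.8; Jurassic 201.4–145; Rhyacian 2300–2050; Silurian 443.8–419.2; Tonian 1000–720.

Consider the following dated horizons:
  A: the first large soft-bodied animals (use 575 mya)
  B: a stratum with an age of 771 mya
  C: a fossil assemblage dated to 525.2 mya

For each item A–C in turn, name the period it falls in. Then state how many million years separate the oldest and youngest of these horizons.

A — Ediacaran; B — Tonian; C — Cambrian; span 245.8 million years

A: 575 Ma lies in 635–538.8 Ma, so Ediacaran.
B: 771 Ma lies in 1000–720 Ma, so Tonian.
C: 525.2 Ma lies in 538.8–485.4 Ma, so Cambrian.
Oldest = 771 Ma, youngest = 525.2 Ma → span 245.8 Myr.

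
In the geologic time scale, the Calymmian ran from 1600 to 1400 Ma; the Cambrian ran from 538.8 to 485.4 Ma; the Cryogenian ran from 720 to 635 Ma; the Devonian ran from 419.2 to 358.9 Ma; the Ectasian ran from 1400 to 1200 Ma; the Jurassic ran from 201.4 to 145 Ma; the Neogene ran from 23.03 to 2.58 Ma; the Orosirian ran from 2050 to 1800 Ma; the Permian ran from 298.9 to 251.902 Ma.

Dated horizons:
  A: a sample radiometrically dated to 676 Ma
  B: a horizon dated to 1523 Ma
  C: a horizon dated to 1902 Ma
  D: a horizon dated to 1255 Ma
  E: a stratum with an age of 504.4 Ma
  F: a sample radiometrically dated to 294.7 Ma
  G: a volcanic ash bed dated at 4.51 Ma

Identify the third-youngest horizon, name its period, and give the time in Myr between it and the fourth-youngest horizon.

E, in the Cambrian; 171.6 million years to A

Smaller Ma means younger, so youngest first: G 4.51 < F 294.7 < E 504.4 < A 676 < D 1255 < B 1523 < C 1902.
Counting 3 along gives E (504.4 Ma); the excerpt puts that inside the Cambrian, 538.8–485.4 Ma.
Next in line is A (676 Ma), and 676 − 504.4 = 171.6 Myr.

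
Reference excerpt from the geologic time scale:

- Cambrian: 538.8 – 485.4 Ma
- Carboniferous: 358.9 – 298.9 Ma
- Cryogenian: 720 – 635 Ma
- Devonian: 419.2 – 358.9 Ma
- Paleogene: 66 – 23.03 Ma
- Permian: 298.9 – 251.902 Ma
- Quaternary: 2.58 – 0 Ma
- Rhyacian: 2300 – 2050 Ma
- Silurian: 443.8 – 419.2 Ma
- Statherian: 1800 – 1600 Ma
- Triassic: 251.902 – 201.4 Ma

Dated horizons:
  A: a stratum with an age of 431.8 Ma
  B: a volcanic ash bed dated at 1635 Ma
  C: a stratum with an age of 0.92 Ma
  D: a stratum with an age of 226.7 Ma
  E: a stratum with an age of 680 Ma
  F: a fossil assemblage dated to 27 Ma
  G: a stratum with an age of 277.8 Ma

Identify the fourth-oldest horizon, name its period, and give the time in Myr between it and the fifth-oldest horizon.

Sorted oldest-first by Ma: B (1635), E (680), A (431.8), G (277.8), D (226.7), F (27), C (0.92).
The fourth oldest is G at 277.8 Ma, which lies in 298.9–251.902 Ma: the Permian.
The fifth oldest is D at 226.7 Ma; separation = |277.8 − 226.7| = 51.1 Myr.

G, in the Permian; 51.1 million years to D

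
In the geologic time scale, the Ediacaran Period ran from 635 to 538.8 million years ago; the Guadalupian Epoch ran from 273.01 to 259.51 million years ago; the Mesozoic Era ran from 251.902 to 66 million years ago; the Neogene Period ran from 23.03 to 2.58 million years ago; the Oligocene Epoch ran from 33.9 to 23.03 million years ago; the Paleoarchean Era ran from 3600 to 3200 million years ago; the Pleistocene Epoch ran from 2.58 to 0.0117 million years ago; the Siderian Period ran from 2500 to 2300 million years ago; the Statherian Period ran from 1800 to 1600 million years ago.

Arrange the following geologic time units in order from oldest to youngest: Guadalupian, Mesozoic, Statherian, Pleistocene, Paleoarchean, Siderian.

The oldest of these is Paleoarchean (starts 3600 Ma) and the youngest is Pleistocene (ends 0.0117 Ma).
In between, by decreasing start age: Siderian (2500), Statherian (1800), Guadalupian (273.01), Mesozoic (251.902).

Paleoarchean, Siderian, Statherian, Guadalupian, Mesozoic, Pleistocene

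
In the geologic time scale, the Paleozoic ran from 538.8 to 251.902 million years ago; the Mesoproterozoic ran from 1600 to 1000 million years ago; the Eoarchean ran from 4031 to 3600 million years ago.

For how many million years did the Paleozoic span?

286.898 million years

538.8 − 251.902 = 286.898 million years.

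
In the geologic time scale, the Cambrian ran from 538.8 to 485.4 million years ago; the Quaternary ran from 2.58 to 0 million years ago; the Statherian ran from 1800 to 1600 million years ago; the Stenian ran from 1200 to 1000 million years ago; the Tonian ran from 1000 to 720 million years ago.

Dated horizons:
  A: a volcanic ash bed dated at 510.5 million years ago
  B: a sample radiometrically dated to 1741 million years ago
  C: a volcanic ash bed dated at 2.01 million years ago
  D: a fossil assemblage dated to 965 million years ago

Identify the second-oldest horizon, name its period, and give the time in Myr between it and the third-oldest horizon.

D, in the Tonian; 454.5 million years to A

Sorted oldest-first by Ma: B (1741), D (965), A (510.5), C (2.01).
The second oldest is D at 965 Ma, which lies in 1000–720 Ma: the Tonian.
The third oldest is A at 510.5 Ma; separation = |965 − 510.5| = 454.5 Myr.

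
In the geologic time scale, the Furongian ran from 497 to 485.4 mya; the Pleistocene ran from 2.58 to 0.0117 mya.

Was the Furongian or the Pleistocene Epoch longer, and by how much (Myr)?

Furongian: 497 − 485.4 = 11.6 Myr.
Pleistocene: 2.58 − 0.0117 = 2.5683 Myr.
Difference: 11.6 − 2.5683 = 9.0317 Myr, so the Furongian was longer.

Furongian, by 9.0317 million years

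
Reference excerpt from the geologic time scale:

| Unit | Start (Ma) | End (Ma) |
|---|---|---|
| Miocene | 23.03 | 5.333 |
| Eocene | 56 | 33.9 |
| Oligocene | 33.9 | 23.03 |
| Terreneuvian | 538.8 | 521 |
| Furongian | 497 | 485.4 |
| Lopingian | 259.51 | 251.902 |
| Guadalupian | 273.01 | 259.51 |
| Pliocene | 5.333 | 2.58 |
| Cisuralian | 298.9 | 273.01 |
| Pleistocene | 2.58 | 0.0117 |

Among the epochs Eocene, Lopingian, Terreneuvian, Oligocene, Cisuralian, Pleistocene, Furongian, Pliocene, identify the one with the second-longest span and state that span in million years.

Eocene, 22.1 million years

Durations: Eocene 22.1; Lopingian 7.608; Terreneuvian 17.8; Oligocene 10.87; Cisuralian 25.89; Pleistocene 2.5683; Furongian 11.6; Pliocene 2.753 Myr.
Sorted longest-first: Cisuralian (25.89), Eocene (22.1), Terreneuvian (17.8), Furongian (11.6), Oligocene (10.87), Lopingian (7.608), Pliocene (2.753), Pleistocene (2.5683).
The second longest is Eocene at 22.1 Myr.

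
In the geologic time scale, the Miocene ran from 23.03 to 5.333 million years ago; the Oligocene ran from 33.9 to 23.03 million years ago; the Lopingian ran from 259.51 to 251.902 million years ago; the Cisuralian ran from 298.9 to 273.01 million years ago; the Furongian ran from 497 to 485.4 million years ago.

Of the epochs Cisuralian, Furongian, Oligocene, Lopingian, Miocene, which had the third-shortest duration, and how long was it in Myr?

Furongian, 11.6 million years

Start − end for each: Cisuralian 298.9 − 273.01 = 25.89; Furongian 497 − 485.4 = 11.6; Oligocene 33.9 − 23.03 = 10.87; Lopingian 259.51 − 251.902 = 7.608; Miocene 23.03 − 5.333 = 17.697.
Ranking these from shortest: Lopingian < Oligocene < Furongian < Miocene < Cisuralian.
Position 3 in that ranking is Furongian, which lasted 11.6 Myr.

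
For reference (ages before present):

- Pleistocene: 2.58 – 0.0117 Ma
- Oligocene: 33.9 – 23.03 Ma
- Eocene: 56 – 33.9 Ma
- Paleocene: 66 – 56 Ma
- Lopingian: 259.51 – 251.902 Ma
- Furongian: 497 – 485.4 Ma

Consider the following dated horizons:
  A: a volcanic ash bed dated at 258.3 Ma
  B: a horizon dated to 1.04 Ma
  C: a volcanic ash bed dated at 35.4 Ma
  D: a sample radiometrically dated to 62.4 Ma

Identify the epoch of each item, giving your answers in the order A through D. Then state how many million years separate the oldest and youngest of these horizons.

A: 258.3 Ma lies in 259.51–251.902 Ma, so Lopingian.
B: 1.04 Ma lies in 2.58–0.0117 Ma, so Pleistocene.
C: 35.4 Ma lies in 56–33.9 Ma, so Eocene.
D: 62.4 Ma lies in 66–56 Ma, so Paleocene.
Oldest = 258.3 Ma, youngest = 1.04 Ma → span 257.26 Myr.

A — Lopingian; B — Pleistocene; C — Eocene; D — Paleocene; span 257.26 million years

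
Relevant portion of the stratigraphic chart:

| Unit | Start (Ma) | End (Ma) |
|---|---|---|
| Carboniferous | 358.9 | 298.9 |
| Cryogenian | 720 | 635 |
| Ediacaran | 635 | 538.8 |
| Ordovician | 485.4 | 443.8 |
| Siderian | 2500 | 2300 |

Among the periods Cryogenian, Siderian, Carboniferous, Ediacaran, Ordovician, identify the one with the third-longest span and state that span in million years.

Cryogenian, 85 million years

Durations: Cryogenian 85; Siderian 200; Carboniferous 60; Ediacaran 96.2; Ordovician 41.6 Myr.
Sorted longest-first: Siderian (200), Ediacaran (96.2), Cryogenian (85), Carboniferous (60), Ordovician (41.6).
The third longest is Cryogenian at 85 Myr.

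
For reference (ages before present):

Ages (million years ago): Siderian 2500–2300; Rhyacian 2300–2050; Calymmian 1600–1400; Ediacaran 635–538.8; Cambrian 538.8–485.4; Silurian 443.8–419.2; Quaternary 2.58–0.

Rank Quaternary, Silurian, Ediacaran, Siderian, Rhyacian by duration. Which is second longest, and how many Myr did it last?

Start − end for each: Quaternary 2.58 − 0 = 2.58; Silurian 443.8 − 419.2 = 24.6; Ediacaran 635 − 538.8 = 96.2; Siderian 2500 − 2300 = 200; Rhyacian 2300 − 2050 = 250.
Ranking these from longest: Rhyacian > Siderian > Ediacaran > Silurian > Quaternary.
Position 2 in that ranking is Siderian, which lasted 200 Myr.

Siderian, 200 million years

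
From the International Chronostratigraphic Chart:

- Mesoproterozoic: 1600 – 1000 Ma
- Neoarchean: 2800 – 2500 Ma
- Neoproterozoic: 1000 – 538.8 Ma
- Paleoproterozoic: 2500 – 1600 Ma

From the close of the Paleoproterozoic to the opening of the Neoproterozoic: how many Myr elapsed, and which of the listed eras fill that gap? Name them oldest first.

600 million years; Mesoproterozoic

End of Paleoproterozoic = 1600 Ma; start of Neoproterozoic = 1000 Ma.
Gap = 1600 − 1000 = 600 Myr.
Eras wholly inside 1600–1000 Ma: Mesoproterozoic (1600–1000).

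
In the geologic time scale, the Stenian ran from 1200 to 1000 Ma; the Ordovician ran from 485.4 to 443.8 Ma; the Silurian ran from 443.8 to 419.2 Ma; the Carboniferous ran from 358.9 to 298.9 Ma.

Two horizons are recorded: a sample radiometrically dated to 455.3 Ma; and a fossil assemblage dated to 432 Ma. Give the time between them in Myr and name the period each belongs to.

Elapsed time: 455.3 − 432 = 23.3 Myr.
455.3 Ma lies within 485.4–443.8 Ma: Ordovician.
432 Ma lies within 443.8–419.2 Ma: Silurian.

23.3 million years apart; the first in the Ordovician, the second in the Silurian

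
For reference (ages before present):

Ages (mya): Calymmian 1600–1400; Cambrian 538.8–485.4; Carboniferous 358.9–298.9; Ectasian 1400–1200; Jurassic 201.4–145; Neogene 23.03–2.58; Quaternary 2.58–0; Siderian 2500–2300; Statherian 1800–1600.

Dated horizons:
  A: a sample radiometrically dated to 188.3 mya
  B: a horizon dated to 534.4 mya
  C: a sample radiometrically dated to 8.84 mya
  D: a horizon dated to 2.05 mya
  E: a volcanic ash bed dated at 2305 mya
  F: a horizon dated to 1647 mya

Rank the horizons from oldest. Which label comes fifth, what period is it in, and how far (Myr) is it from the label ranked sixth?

C, in the Neogene; 6.79 million years to D

Sorted oldest-first by Ma: E (2305), F (1647), B (534.4), A (188.3), C (8.84), D (2.05).
The fifth oldest is C at 8.84 Ma, which lies in 23.03–2.58 Ma: the Neogene.
The sixth oldest is D at 2.05 Ma; separation = |8.84 − 2.05| = 6.79 Myr.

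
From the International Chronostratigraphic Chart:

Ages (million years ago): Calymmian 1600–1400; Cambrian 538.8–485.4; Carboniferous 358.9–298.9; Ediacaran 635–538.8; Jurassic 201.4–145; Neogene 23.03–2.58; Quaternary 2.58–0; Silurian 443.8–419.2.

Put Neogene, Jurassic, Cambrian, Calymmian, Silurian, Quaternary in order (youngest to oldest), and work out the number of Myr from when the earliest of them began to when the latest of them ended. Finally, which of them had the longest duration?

Start ages (Ma): Calymmian 1600, Cambrian 538.8, Silurian 443.8, Jurassic 201.4, Neogene 23.03, Quaternary 2.58.
Ordered youngest to oldest: Quaternary, Neogene, Jurassic, Silurian, Cambrian, Calymmian.
Span = 1600 − 0 = 1600 Myr.
Durations: Quaternary 2.58, Silurian 24.6, Neogene 20.45, Cambrian 53.4, Calymmian 200, Jurassic 56.4 → longest is Calymmian (200 Myr).

Quaternary → Neogene → Jurassic → Silurian → Cambrian → Calymmian; total span 1600 Myr; longest is Calymmian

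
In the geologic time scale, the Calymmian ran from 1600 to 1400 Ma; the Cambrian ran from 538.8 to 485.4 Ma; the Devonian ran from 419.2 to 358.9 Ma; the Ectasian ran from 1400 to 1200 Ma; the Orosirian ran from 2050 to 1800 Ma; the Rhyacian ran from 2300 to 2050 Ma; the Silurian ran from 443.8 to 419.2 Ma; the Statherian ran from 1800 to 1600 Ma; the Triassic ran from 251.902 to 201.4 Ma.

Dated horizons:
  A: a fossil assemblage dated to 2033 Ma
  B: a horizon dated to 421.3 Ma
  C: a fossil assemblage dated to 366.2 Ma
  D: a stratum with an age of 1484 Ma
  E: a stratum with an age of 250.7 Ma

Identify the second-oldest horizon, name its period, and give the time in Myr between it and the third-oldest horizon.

Larger Ma means older, so oldest first: A 2033 > D 1484 > B 421.3 > C 366.2 > E 250.7.
Counting 2 along gives D (1484 Ma); the excerpt puts that inside the Calymmian, 1600–1400 Ma.
Next in line is B (421.3 Ma), and 1484 − 421.3 = 1062.7 Myr.

D, in the Calymmian; 1062.7 million years to B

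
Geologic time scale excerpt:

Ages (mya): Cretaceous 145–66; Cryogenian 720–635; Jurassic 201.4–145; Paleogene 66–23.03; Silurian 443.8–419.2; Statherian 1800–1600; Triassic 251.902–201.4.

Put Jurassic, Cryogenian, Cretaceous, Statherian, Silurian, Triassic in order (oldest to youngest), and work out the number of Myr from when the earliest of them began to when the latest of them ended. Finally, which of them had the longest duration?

Statherian → Cryogenian → Silurian → Triassic → Jurassic → Cretaceous; total span 1734 Myr; longest is Statherian

Start ages (Ma): Statherian 1800, Cryogenian 720, Silurian 443.8, Triassic 251.902, Jurassic 201.4, Cretaceous 145.
Ordered oldest to youngest: Statherian, Cryogenian, Silurian, Triassic, Jurassic, Cretaceous.
Span = 1800 − 66 = 1734 Myr.
Durations: Silurian 24.6, Triassic 50.502, Cryogenian 85, Jurassic 56.4, Statherian 200, Cretaceous 79 → longest is Statherian (200 Myr).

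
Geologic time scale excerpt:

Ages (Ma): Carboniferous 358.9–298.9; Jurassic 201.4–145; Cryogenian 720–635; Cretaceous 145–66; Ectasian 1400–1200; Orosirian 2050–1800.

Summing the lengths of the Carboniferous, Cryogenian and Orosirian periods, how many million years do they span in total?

Duration is start − end for each: (358.9 − 298.9) + (720 − 635) + (2050 − 1800).
That is 60 + 85 + 250, which totals 395 million years.

395 million years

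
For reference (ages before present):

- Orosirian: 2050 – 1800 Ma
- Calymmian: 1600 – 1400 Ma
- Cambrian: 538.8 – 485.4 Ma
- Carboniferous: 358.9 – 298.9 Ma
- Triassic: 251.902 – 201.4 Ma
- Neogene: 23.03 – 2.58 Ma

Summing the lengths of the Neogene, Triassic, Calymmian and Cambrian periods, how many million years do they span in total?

324.352 million years

Each duration: Neogene = 20.45; Triassic = 50.502; Calymmian = 200; Cambrian = 53.4.
Sum: 20.45 + 50.502 + 200 + 53.4 = 324.352 Myr.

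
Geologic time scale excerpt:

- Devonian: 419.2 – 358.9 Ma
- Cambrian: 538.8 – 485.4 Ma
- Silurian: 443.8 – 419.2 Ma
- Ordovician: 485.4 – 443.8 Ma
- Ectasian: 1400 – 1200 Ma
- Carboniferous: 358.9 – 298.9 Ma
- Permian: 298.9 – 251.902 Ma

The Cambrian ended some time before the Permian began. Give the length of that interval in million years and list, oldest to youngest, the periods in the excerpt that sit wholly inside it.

186.5 million years; Ordovician, Silurian, Devonian, Carboniferous

End of Cambrian = 485.4 Ma; start of Permian = 298.9 Ma.
Gap = 485.4 − 298.9 = 186.5 Myr.
Periods wholly inside 485.4–298.9 Ma: Ordovician (485.4–443.8), Silurian (443.8–419.2), Devonian (419.2–358.9), Carboniferous (358.9–298.9).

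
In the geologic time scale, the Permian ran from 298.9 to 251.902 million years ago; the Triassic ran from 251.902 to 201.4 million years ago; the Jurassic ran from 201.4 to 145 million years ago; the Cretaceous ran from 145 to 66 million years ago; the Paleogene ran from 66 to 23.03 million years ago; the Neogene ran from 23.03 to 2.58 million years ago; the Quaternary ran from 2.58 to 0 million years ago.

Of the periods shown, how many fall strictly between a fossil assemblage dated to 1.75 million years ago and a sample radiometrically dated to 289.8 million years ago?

5

The older date is 289.8 Ma and the younger is 1.75 Ma.
Periods with start < 289.8 and end > 1.75 Ma: Triassic (251.902–201.4), Jurassic (201.4–145), Cretaceous (145–66), Paleogene (66–23.03), Neogene (23.03–2.58).
That is 5 complete periods.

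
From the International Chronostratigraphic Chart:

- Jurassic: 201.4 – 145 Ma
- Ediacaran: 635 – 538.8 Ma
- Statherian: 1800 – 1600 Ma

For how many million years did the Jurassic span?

201.4 − 145 = 56.4 million years.

56.4 million years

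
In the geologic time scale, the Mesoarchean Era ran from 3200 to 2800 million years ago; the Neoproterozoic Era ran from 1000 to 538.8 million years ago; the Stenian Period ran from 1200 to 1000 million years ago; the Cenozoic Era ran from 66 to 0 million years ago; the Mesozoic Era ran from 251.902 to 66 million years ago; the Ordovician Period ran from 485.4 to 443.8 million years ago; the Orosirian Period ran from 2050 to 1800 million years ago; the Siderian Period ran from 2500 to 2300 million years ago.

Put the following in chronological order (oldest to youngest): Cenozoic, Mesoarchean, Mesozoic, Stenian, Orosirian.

Mesoarchean, Orosirian, Stenian, Mesozoic, Cenozoic

The oldest of these is Mesoarchean (starts 3200 Ma) and the youngest is Cenozoic (ends 0 Ma).
In between, by decreasing start age: Orosirian (2050), Stenian (1200), Mesozoic (251.902).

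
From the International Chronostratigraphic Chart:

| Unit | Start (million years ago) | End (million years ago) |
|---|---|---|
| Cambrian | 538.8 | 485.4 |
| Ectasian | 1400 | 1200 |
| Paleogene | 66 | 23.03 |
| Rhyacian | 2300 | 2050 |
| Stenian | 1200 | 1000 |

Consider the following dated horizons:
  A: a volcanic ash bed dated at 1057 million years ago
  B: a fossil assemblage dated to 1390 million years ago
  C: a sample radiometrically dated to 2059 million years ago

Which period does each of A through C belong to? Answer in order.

A — Stenian; B — Ectasian; C — Rhyacian

Match each age against the start–end ranges in the excerpt: A = 1057 Ma → Stenian (1200–1000); B = 1390 Ma → Ectasian (1400–1200); C = 2059 Ma → Rhyacian (2300–2050).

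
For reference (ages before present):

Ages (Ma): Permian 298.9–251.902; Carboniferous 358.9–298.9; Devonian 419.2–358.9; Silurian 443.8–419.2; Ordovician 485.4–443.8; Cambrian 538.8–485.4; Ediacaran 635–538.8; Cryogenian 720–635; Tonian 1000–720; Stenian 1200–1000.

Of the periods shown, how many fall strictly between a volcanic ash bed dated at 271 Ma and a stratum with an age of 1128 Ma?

8

The older date is 1128 Ma and the younger is 271 Ma.
Periods with start < 1128 and end > 271 Ma: Tonian (1000–720), Cryogenian (720–635), Ediacaran (635–538.8), Cambrian (538.8–485.4), Ordovician (485.4–443.8), Silurian (443.8–419.2), Devonian (419.2–358.9), Carboniferous (358.9–298.9).
That is 8 complete periods.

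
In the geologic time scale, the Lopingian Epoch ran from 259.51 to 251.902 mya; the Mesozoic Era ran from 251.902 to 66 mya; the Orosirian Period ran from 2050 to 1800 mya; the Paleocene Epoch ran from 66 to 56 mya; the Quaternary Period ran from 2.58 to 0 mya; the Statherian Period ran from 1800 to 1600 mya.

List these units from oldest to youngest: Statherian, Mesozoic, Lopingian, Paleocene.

Sorting by start age (descending Ma, since larger Ma = older): Statherian start 1800, Lopingian start 259.51, Mesozoic start 251.902, Paleocene start 66.

Statherian, then Lopingian, then Mesozoic, then Paleocene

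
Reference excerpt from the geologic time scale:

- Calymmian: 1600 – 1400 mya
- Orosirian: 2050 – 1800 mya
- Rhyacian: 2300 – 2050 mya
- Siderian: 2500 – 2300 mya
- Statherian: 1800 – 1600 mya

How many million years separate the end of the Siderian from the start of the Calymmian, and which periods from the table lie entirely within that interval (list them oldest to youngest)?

End of Siderian = 2300 Ma; start of Calymmian = 1600 Ma.
Gap = 2300 − 1600 = 700 Myr.
Periods wholly inside 2300–1600 Ma: Rhyacian (2300–2050), Orosirian (2050–1800), Statherian (1800–1600).

700 million years; Rhyacian, Orosirian, Statherian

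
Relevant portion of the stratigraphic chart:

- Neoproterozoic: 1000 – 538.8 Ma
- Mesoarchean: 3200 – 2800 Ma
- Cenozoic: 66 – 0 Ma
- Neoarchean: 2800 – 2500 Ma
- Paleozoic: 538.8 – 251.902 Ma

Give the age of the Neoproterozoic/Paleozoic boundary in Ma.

The Neoproterozoic ends and the Paleozoic begins at 538.8 Ma.

538.8 Ma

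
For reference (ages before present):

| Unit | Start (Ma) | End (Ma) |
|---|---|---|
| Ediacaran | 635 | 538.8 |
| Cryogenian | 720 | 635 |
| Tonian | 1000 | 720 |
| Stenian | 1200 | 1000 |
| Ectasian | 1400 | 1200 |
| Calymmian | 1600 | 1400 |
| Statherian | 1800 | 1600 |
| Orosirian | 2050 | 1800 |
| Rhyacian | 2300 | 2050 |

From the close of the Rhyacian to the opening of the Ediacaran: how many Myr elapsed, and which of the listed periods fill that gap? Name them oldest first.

End of Rhyacian = 2050 Ma; start of Ediacaran = 635 Ma.
Gap = 2050 − 635 = 1415 Myr.
Periods wholly inside 2050–635 Ma: Orosirian (2050–1800), Statherian (1800–1600), Calymmian (1600–1400), Ectasian (1400–1200), Stenian (1200–1000), Tonian (1000–720), Cryogenian (720–635).

1415 million years; Orosirian, Statherian, Calymmian, Ectasian, Stenian, Tonian, Cryogenian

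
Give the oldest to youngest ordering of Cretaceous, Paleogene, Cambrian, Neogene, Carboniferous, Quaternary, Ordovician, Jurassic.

Cambrian → Ordovician → Carboniferous → Jurassic → Cretaceous → Paleogene → Neogene → Quaternary

Era membership (oldest first within each) — Paleozoic: Cambrian, Ordovician, Carboniferous; Mesozoic: Jurassic, Cretaceous; Cenozoic: Paleogene, Neogene, Quaternary. Paleozoic precedes Mesozoic, which precedes Cenozoic. Concatenating the groups in that era order gives oldest to youngest directly.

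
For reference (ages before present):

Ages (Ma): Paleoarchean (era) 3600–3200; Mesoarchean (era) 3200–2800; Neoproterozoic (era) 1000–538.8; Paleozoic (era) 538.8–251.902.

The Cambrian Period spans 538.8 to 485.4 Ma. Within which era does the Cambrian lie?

The Cambrian (538.8–485.4 Ma) lies entirely within 538.8–251.902 Ma, the Paleozoic Era.

Paleozoic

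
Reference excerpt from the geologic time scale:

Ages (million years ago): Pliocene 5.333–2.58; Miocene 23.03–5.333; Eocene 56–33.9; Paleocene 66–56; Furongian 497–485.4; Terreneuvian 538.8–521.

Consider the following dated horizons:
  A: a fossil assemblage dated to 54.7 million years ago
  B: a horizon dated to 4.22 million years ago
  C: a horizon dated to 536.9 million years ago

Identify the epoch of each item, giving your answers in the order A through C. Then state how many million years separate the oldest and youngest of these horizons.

Match each age against the start–end ranges in the excerpt: A = 54.7 Ma → Eocene (56–33.9); B = 4.22 Ma → Pliocene (5.333–2.58); C = 536.9 Ma → Terreneuvian (538.8–521).
The largest age is 536.9 Ma and the smallest is 4.22 Ma; their difference is 532.68 Myr.

A — Eocene; B — Pliocene; C — Terreneuvian; span 532.68 million years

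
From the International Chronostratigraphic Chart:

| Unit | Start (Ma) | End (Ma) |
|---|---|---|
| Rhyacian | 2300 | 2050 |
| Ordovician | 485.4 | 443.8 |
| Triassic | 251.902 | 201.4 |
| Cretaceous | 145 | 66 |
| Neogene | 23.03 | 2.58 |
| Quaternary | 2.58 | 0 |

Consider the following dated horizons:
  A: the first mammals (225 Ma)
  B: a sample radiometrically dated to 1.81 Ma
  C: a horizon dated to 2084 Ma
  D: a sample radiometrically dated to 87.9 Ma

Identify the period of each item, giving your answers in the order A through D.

Match each age against the start–end ranges in the excerpt: A = 225 Ma → Triassic (251.902–201.4); B = 1.81 Ma → Quaternary (2.58–0); C = 2084 Ma → Rhyacian (2300–2050); D = 87.9 Ma → Cretaceous (145–66).

A — Triassic; B — Quaternary; C — Rhyacian; D — Cretaceous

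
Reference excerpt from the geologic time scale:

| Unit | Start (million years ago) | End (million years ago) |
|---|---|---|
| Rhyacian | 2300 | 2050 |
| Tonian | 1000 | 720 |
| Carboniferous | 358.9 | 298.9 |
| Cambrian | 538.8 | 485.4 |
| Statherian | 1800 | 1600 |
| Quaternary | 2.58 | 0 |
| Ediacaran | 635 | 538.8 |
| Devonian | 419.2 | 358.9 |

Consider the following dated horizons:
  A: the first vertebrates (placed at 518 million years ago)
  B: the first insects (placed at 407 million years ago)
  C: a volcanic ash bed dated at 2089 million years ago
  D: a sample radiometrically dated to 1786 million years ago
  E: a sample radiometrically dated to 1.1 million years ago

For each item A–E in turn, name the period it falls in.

A — Cambrian; B — Devonian; C — Rhyacian; D — Statherian; E — Quaternary

A: 518 Ma lies in 538.8–485.4 Ma, so Cambrian.
B: 407 Ma lies in 419.2–358.9 Ma, so Devonian.
C: 2089 Ma lies in 2300–2050 Ma, so Rhyacian.
D: 1786 Ma lies in 1800–1600 Ma, so Statherian.
E: 1.1 Ma lies in 2.58–0 Ma, so Quaternary.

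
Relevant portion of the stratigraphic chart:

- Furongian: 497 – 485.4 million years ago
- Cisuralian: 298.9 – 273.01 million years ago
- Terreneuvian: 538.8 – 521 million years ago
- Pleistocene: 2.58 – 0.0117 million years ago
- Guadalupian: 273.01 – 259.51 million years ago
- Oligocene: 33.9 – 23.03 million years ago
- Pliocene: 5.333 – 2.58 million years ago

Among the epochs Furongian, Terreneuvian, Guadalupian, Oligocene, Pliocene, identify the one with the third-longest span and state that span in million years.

Durations: Furongian 11.6; Terreneuvian 17.8; Guadalupian 13.5; Oligocene 10.87; Pliocene 2.753 Myr.
Sorted longest-first: Terreneuvian (17.8), Guadalupian (13.5), Furongian (11.6), Oligocene (10.87), Pliocene (2.753).
The third longest is Furongian at 11.6 Myr.

Furongian, 11.6 million years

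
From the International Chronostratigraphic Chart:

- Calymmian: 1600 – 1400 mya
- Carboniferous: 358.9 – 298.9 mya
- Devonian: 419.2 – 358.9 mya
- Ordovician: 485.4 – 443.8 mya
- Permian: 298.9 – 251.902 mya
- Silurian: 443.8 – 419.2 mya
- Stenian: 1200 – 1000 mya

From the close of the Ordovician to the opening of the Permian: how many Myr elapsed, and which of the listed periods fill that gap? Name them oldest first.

144.9 million years; Silurian, Devonian, Carboniferous

The Ordovician closes at 443.8 Ma and the Permian opens at 298.9 Ma, so the interval is 443.8 − 298.9 = 144.9 Myr.
A period fits inside if it starts at or after 443.8 Ma and ends at or before 298.9 Ma; oldest first that gives Silurian, Devonian, Carboniferous.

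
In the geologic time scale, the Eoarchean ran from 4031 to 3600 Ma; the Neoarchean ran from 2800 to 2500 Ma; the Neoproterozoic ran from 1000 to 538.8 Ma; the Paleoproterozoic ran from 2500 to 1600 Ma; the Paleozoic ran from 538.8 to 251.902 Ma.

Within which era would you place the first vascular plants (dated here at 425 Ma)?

Paleozoic

425 Ma lies between 538.8 and 251.902 Ma, so it falls in the Paleozoic.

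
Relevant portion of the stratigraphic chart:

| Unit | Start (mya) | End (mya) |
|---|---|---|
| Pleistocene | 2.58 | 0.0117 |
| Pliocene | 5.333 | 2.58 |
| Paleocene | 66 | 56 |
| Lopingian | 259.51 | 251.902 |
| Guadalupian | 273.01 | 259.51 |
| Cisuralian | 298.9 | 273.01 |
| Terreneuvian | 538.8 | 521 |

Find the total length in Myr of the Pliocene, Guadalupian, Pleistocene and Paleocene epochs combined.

28.8213 million years

Duration is start − end for each: (5.333 − 2.58) + (273.01 − 259.51) + (2.58 − 0.0117) + (66 − 56).
That is 2.753 + 13.5 + 2.5683 + 10, which totals 28.8213 million years.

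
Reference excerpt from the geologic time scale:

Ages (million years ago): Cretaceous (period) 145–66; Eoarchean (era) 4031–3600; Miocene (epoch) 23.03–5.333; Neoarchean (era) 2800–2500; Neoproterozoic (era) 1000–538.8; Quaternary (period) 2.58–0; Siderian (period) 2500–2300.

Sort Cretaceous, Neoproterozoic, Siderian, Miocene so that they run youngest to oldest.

Read off each span (Ma): Cretaceous 145–66; Neoproterozoic 1000–538.8; Siderian 2500–2300; Miocene 23.03–5.333.
Larger Ma is older, so oldest→youngest is Siderian, Neoproterozoic, Cretaceous, Miocene; reverse it for youngest→oldest.

Miocene, then Cretaceous, then Neoproterozoic, then Siderian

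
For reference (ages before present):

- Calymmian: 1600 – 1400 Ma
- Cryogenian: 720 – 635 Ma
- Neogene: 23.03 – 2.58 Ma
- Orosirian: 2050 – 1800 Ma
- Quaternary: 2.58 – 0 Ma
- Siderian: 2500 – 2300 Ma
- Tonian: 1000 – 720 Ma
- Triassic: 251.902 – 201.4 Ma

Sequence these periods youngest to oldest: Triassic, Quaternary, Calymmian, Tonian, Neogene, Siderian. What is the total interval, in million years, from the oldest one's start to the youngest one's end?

Quaternary → Neogene → Triassic → Tonian → Calymmian → Siderian; total span 2500 Myr

From the excerpt: Triassic 251.902–201.4; Quaternary 2.58–0; Calymmian 1600–1400; Tonian 1000–720; Neogene 23.03–2.58; Siderian 2500–2300 (Ma).
Larger Ma is earlier, so the oldest is Siderian and the youngest is Quaternary; youngest to oldest: Quaternary, Neogene, Triassic, Tonian, Calymmian, Siderian.
Oldest start 2500 minus youngest end 0 gives 2500 Myr overall.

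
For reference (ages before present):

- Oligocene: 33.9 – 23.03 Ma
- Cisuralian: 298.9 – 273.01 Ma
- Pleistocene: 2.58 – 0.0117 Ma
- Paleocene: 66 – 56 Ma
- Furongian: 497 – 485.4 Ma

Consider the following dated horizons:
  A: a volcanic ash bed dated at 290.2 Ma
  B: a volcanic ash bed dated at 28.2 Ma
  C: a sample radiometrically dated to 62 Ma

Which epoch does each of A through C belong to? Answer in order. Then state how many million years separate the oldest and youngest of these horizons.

A — Cisuralian; B — Oligocene; C — Paleocene; span 262 million years

A: 290.2 Ma lies in 298.9–273.01 Ma, so Cisuralian.
B: 28.2 Ma lies in 33.9–23.03 Ma, so Oligocene.
C: 62 Ma lies in 66–56 Ma, so Paleocene.
Oldest = 290.2 Ma, youngest = 28.2 Ma → span 262 Myr.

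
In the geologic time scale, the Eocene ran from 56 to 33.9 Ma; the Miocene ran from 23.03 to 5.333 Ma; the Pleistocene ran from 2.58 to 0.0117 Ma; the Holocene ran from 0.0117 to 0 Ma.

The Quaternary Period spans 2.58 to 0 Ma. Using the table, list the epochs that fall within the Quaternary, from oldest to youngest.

Epochs with both bounds inside 2.58–0 Ma: Pleistocene (2.58–0.0117), Holocene (0.0117–0).

Pleistocene, Holocene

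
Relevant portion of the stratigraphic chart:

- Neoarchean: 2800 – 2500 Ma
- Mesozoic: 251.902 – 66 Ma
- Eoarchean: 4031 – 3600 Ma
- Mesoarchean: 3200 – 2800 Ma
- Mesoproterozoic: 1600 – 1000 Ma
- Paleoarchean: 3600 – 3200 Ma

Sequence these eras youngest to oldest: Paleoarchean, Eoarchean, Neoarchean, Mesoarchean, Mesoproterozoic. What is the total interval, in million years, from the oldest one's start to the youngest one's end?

Start ages (Ma): Eoarchean 4031, Paleoarchean 3600, Mesoarchean 3200, Neoarchean 2800, Mesoproterozoic 1600.
Ordered youngest to oldest: Mesoproterozoic, Neoarchean, Mesoarchean, Paleoarchean, Eoarchean.
Span = 4031 − 1000 = 3031 Myr.

Mesoproterozoic, Neoarchean, Mesoarchean, Paleoarchean, Eoarchean; total span 3031 Myr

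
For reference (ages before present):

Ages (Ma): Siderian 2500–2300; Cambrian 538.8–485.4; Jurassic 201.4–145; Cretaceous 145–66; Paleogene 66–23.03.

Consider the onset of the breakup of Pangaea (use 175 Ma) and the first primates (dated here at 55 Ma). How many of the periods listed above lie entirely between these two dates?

1

175 Ma sits inside the Jurassic (201.4–145) and 55 Ma inside the Paleogene (66–23.03); neither of those is wholly between the two dates.
The listed periods lying completely between them are Cretaceous — 1 in all.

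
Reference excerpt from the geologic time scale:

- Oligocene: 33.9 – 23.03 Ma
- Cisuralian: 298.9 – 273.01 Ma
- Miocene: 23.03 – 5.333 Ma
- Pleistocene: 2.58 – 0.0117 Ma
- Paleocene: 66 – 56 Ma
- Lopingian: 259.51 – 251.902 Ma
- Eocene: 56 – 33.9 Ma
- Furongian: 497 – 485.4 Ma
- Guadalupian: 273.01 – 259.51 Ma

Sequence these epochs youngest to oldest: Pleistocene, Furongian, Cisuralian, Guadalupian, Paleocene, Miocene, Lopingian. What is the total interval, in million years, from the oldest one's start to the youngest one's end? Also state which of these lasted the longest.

From the excerpt: Pleistocene 2.58–0.0117; Furongian 497–485.4; Cisuralian 298.9–273.01; Guadalupian 273.01–259.51; Paleocene 66–56; Miocene 23.03–5.333; Lopingian 259.51–251.902 (Ma).
Larger Ma is earlier, so the oldest is Furongian and the youngest is Pleistocene; youngest to oldest: Pleistocene, Miocene, Paleocene, Lopingian, Guadalupian, Cisuralian, Furongian.
Oldest start 497 minus youngest end 0.0117 gives 496.9883 Myr overall.
Individual lengths (start − end): Lopingian 7.608; Miocene 17.697; Guadalupian 13.5; Pleistocene 2.5683; Paleocene 10; Furongian 11.6; Cisuralian 25.89. The largest is Cisuralian at 25.89 Myr.

Pleistocene → Miocene → Paleocene → Lopingian → Guadalupian → Cisuralian → Furongian; total span 496.9883 Myr; longest is Cisuralian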